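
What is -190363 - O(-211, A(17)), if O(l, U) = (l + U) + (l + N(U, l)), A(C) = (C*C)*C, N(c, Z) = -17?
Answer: -194837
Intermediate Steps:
A(C) = C³ (A(C) = C²*C = C³)
O(l, U) = -17 + U + 2*l (O(l, U) = (l + U) + (l - 17) = (U + l) + (-17 + l) = -17 + U + 2*l)
-190363 - O(-211, A(17)) = -190363 - (-17 + 17³ + 2*(-211)) = -190363 - (-17 + 4913 - 422) = -190363 - 1*4474 = -190363 - 4474 = -194837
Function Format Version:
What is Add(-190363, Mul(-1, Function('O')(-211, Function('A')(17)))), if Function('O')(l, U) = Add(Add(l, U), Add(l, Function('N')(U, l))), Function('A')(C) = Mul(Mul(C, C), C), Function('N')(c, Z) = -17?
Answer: -194837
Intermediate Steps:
Function('A')(C) = Pow(C, 3) (Function('A')(C) = Mul(Pow(C, 2), C) = Pow(C, 3))
Function('O')(l, U) = Add(-17, U, Mul(2, l)) (Function('O')(l, U) = Add(Add(l, U), Add(l, -17)) = Add(Add(U, l), Add(-17, l)) = Add(-17, U, Mul(2, l)))
Add(-190363, Mul(-1, Function('O')(-211, Function('A')(17)))) = Add(-190363, Mul(-1, Add(-17, Pow(17, 3), Mul(2, -211)))) = Add(-190363, Mul(-1, Add(-17, 4913, -422))) = Add(-190363, Mul(-1, 4474)) = Add(-190363, -4474) = -194837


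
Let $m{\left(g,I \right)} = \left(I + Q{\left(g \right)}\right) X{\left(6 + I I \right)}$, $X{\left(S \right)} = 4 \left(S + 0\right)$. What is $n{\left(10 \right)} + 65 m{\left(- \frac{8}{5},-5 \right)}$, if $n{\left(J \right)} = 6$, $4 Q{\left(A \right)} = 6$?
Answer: $-28204$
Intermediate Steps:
$Q{\left(A \right)} = \frac{3}{2}$ ($Q{\left(A \right)} = \frac{1}{4} \cdot 6 = \frac{3}{2}$)
$X{\left(S \right)} = 4 S$
$m{\left(g,I \right)} = \left(24 + 4 I^{2}\right) \left(\frac{3}{2} + I\right)$ ($m{\left(g,I \right)} = \left(I + \frac{3}{2}\right) 4 \left(6 + I I\right) = \left(\frac{3}{2} + I\right) 4 \left(6 + I^{2}\right) = \left(\frac{3}{2} + I\right) \left(24 + 4 I^{2}\right) = \left(24 + 4 I^{2}\right) \left(\frac{3}{2} + I\right)$)
$n{\left(10 \right)} + 65 m{\left(- \frac{8}{5},-5 \right)} = 6 + 65 \cdot 2 \left(3 + 2 \left(-5\right)\right) \left(6 + \left(-5\right)^{2}\right) = 6 + 65 \cdot 2 \left(3 - 10\right) \left(6 + 25\right) = 6 + 65 \cdot 2 \left(-7\right) 31 = 6 + 65 \left(-434\right) = 6 - 28210 = -28204$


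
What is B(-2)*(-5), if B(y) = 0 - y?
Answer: -10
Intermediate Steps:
B(y) = -y
B(-2)*(-5) = -1*(-2)*(-5) = 2*(-5) = -10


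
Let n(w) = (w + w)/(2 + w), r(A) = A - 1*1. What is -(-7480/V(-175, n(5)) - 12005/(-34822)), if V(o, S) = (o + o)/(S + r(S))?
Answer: -341550353/8531390 ≈ -40.035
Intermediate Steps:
r(A) = -1 + A (r(A) = A - 1 = -1 + A)
n(w) = 2*w/(2 + w) (n(w) = (2*w)/(2 + w) = 2*w/(2 + w))
V(o, S) = 2*o/(-1 + 2*S) (V(o, S) = (o + o)/(S + (-1 + S)) = (2*o)/(-1 + 2*S) = 2*o/(-1 + 2*S))
-(-7480/V(-175, n(5)) - 12005/(-34822)) = -(-(748/35 - 2992/(7*(2 + 5))) - 12005/(-34822)) = -(-7480/(2*(-175)/(-1 + 2*(2*5/7))) - 12005*(-1/34822)) = -(-7480/(2*(-175)/(-1 + 2*(2*5*(1/7)))) + 12005/34822) = -(-7480/(2*(-175)/(-1 + 2*(10/7))) + 12005/34822) = -(-7480/(2*(-175)/(-1 + 20/7)) + 12005/34822) = -(-7480/(2*(-175)/(13/7)) + 12005/34822) = -(-7480/(2*(-175)*(7/13)) + 12005/34822) = -(-7480/(-2450/13) + 12005/34822) = -(-7480*(-13/2450) + 12005/34822) = -(9724/245 + 12005/34822) = -1*341550353/8531390 = -341550353/8531390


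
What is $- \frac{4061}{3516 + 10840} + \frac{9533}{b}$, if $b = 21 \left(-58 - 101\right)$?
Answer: $- \frac{150415427}{47934684} \approx -3.1379$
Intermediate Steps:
$b = -3339$ ($b = 21 \left(-159\right) = -3339$)
$- \frac{4061}{3516 + 10840} + \frac{9533}{b} = - \frac{4061}{3516 + 10840} + \frac{9533}{-3339} = - \frac{4061}{14356} + 9533 \left(- \frac{1}{3339}\right) = \left(-4061\right) \frac{1}{14356} - \frac{9533}{3339} = - \frac{4061}{14356} - \frac{9533}{3339} = - \frac{150415427}{47934684}$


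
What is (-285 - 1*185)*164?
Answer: -77080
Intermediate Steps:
(-285 - 1*185)*164 = (-285 - 185)*164 = -470*164 = -77080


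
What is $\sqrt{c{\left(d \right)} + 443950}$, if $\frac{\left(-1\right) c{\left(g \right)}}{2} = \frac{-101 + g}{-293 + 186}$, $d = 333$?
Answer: $\frac{\sqrt{5082833198}}{107} \approx 666.3$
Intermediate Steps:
$c{\left(g \right)} = - \frac{202}{107} + \frac{2 g}{107}$ ($c{\left(g \right)} = - 2 \frac{-101 + g}{-293 + 186} = - 2 \frac{-101 + g}{-107} = - 2 \left(-101 + g\right) \left(- \frac{1}{107}\right) = - 2 \left(\frac{101}{107} - \frac{g}{107}\right) = - \frac{202}{107} + \frac{2 g}{107}$)
$\sqrt{c{\left(d \right)} + 443950} = \sqrt{\left(- \frac{202}{107} + \frac{2}{107} \cdot 333\right) + 443950} = \sqrt{\left(- \frac{202}{107} + \frac{666}{107}\right) + 443950} = \sqrt{\frac{464}{107} + 443950} = \sqrt{\frac{47503114}{107}} = \frac{\sqrt{5082833198}}{107}$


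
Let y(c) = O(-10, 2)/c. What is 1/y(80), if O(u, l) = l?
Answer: 40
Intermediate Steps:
y(c) = 2/c
1/y(80) = 1/(2/80) = 1/(2*(1/80)) = 1/(1/40) = 40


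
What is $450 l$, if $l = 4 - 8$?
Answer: $-1800$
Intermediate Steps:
$l = -4$
$450 l = 450 \left(-4\right) = -1800$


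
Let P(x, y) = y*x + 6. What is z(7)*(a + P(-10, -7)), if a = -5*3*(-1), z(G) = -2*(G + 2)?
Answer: -1638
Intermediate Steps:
z(G) = -4 - 2*G (z(G) = -2*(2 + G) = -4 - 2*G)
P(x, y) = 6 + x*y (P(x, y) = x*y + 6 = 6 + x*y)
a = 15 (a = -15*(-1) = 15)
z(7)*(a + P(-10, -7)) = (-4 - 2*7)*(15 + (6 - 10*(-7))) = (-4 - 14)*(15 + (6 + 70)) = -18*(15 + 76) = -18*91 = -1638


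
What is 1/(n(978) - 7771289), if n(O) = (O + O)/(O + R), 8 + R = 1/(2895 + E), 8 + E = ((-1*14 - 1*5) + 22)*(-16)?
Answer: -2753831/21400811005075 ≈ -1.2868e-7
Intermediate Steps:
E = -56 (E = -8 + ((-1*14 - 1*5) + 22)*(-16) = -8 + ((-14 - 5) + 22)*(-16) = -8 + (-19 + 22)*(-16) = -8 + 3*(-16) = -8 - 48 = -56)
R = -22711/2839 (R = -8 + 1/(2895 - 56) = -8 + 1/2839 = -22711/2839 ≈ -7.9996)
n(O) = 2*O/(-22711/2839 + O) (n(O) = (O + O)/(O - 22711/2839) = (2*O)/(-22711/2839 + O) = 2*O/(-22711/2839 + O))
1/(n(978) - 7771289) = 1/(5678*978/(-22711 + 2839*978) - 7771289) = 1/(5678*978/(-22711 + 2776542) - 7771289) = 1/(5678*978/2753831 - 7771289) = 1/(5678*978*(1/2753831) - 7771289) = 1/(5553084/2753831 - 7771289) = 1/(-21400811005075/2753831) = -2753831/21400811005075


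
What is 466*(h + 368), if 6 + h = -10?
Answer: 164032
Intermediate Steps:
h = -16 (h = -6 - 10 = -16)
466*(h + 368) = 466*(-16 + 368) = 466*352 = 164032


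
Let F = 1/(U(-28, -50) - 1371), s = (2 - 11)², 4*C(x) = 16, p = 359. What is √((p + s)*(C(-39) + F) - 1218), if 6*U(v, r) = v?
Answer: √9225966278/4127 ≈ 23.274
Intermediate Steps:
U(v, r) = v/6
C(x) = 4 (C(x) = (¼)*16 = 4)
s = 81 (s = (-9)² = 81)
F = -3/4127 (F = 1/((⅙)*(-28) - 1371) = 1/(-14/3 - 1371) = 1/(-4127/3) = -3/4127 ≈ -0.00072692)
√((p + s)*(C(-39) + F) - 1218) = √((359 + 81)*(4 - 3/4127) - 1218) = √(440*(16505/4127) - 1218) = √(7262200/4127 - 1218) = √(2235514/4127) = √9225966278/4127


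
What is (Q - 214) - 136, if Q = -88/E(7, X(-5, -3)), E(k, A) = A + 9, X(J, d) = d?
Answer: -1094/3 ≈ -364.67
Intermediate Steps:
E(k, A) = 9 + A
Q = -44/3 (Q = -88/(9 - 3) = -88/6 = -88*1/6 = -44/3 ≈ -14.667)
(Q - 214) - 136 = (-44/3 - 214) - 136 = -686/3 - 136 = -1094/3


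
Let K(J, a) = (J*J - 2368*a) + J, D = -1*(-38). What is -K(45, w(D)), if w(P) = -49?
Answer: -118102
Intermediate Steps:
D = 38
K(J, a) = J + J**2 - 2368*a (K(J, a) = (J**2 - 2368*a) + J = J + J**2 - 2368*a)
-K(45, w(D)) = -(45 + 45**2 - 2368*(-49)) = -(45 + 2025 + 116032) = -1*118102 = -118102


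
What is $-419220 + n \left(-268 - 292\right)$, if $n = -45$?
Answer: $-394020$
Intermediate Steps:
$-419220 + n \left(-268 - 292\right) = -419220 - 45 \left(-268 - 292\right) = -419220 - -25200 = -419220 + 25200 = -394020$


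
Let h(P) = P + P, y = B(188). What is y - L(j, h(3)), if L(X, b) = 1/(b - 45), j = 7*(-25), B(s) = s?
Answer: 7333/39 ≈ 188.03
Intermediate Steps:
j = -175
y = 188
h(P) = 2*P
L(X, b) = 1/(-45 + b)
y - L(j, h(3)) = 188 - 1/(-45 + 2*3) = 188 - 1/(-45 + 6) = 188 - 1/(-39) = 188 - 1*(-1/39) = 188 + 1/39 = 7333/39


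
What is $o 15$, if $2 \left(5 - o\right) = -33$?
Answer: $\frac{645}{2} \approx 322.5$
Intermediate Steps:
$o = \frac{43}{2}$ ($o = 5 - - \frac{33}{2} = 5 + \frac{33}{2} = \frac{43}{2} \approx 21.5$)
$o 15 = \frac{43}{2} \cdot 15 = \frac{645}{2}$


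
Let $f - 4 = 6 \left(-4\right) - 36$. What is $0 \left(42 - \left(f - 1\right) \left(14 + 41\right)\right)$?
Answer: $0$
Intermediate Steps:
$f = -56$ ($f = 4 + \left(6 \left(-4\right) - 36\right) = 4 - 60 = -56$)
$0 \left(42 - \left(f - 1\right) \left(14 + 41\right)\right) = 0 \left(42 - \left(-56 - 1\right) \left(14 + 41\right)\right) = 0 \left(42 - \left(-57\right) 55\right) = 0 \left(42 - -3135\right) = 0 \left(42 + 3135\right) = 0 \cdot 3177 = 0$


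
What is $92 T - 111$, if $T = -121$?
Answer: $-11243$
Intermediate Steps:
$92 T - 111 = 92 \left(-121\right) - 111 = -11132 - 111 = -11243$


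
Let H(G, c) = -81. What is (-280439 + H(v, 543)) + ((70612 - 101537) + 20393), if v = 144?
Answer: -291052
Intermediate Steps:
(-280439 + H(v, 543)) + ((70612 - 101537) + 20393) = (-280439 - 81) + ((70612 - 101537) + 20393) = -280520 + (-30925 + 20393) = -280520 - 10532 = -291052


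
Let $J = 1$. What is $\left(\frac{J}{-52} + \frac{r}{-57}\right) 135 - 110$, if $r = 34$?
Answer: $- \frac{190805}{988} \approx -193.12$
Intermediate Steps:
$\left(\frac{J}{-52} + \frac{r}{-57}\right) 135 - 110 = \left(1 \frac{1}{-52} + \frac{34}{-57}\right) 135 - 110 = \left(1 \left(- \frac{1}{52}\right) + 34 \left(- \frac{1}{57}\right)\right) 135 - 110 = \left(- \frac{1}{52} - \frac{34}{57}\right) 135 - 110 = \left(- \frac{1825}{2964}\right) 135 - 110 = - \frac{82125}{988} - 110 = - \frac{190805}{988}$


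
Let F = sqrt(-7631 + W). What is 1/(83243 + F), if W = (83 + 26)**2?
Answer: 83243/6929392799 - 5*sqrt(170)/6929392799 ≈ 1.2004e-5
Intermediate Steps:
W = 11881 (W = 109**2 = 11881)
F = 5*sqrt(170) (F = sqrt(-7631 + 11881) = sqrt(4250) = 5*sqrt(170) ≈ 65.192)
1/(83243 + F) = 1/(83243 + 5*sqrt(170))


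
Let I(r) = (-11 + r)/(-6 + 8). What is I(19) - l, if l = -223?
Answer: 227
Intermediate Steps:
I(r) = -11/2 + r/2 (I(r) = (-11 + r)/2 = (-11 + r)*(½) = -11/2 + r/2)
I(19) - l = (-11/2 + (½)*19) - 1*(-223) = (-11/2 + 19/2) + 223 = 4 + 223 = 227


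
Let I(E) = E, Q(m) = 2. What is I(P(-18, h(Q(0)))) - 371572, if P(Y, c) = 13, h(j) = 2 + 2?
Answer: -371559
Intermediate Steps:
h(j) = 4
I(P(-18, h(Q(0)))) - 371572 = 13 - 371572 = -371559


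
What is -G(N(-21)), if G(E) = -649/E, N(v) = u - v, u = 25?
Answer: 649/46 ≈ 14.109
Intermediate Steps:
N(v) = 25 - v
-G(N(-21)) = -(-649)/(25 - 1*(-21)) = -(-649)/(25 + 21) = -(-649)/46 = -1*(-649/46) = 649/46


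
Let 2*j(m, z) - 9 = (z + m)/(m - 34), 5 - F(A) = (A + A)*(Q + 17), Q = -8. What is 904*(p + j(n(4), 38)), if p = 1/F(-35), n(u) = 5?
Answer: 62596576/18415 ≈ 3399.2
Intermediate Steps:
F(A) = 5 - 18*A (F(A) = 5 - (A + A)*(-8 + 17) = 5 - 2*A*9 = 5 - 18*A)
p = 1/635 (p = 1/(5 - 18*(-35)) = 1/(5 + 630) = 1/635 ≈ 0.0015748)
j(m, z) = 9/2 + (m + z)/(2*(-34 + m)) (j(m, z) = 9/2 + ((z + m)/(m - 34))/2 = 9/2 + ((m + z)/(-34 + m))/2 = 9/2 + (m + z)/(2*(-34 + m)))
904*(p + j(n(4), 38)) = 904*(1/635 + (-306 + 38 + 10*5)/(2*(-34 + 5))) = 904*(1/635 + (1/2)*(-306 + 38 + 50)/(-29)) = 904*(1/635 + (1/2)*(-1/29)*(-218)) = 904*(1/635 + 109/29) = 904*(69244/18415) = 62596576/18415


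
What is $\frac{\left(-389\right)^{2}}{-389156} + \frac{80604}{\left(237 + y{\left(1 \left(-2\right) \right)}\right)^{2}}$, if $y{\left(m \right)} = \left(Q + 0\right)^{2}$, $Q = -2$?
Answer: $\frac{22578655223}{22602569636} \approx 0.99894$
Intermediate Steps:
$y{\left(m \right)} = 4$ ($y{\left(m \right)} = \left(-2 + 0\right)^{2} = \left(-2\right)^{2} = 4$)
$\frac{\left(-389\right)^{2}}{-389156} + \frac{80604}{\left(237 + y{\left(1 \left(-2\right) \right)}\right)^{2}} = \frac{\left(-389\right)^{2}}{-389156} + \frac{80604}{\left(237 + 4\right)^{2}} = 151321 \left(- \frac{1}{389156}\right) + \frac{80604}{241^{2}} = - \frac{151321}{389156} + \frac{80604}{58081} = \frac{22578655223}{22602569636}$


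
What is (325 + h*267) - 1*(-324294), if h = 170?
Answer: 370009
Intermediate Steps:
(325 + h*267) - 1*(-324294) = (325 + 170*267) - 1*(-324294) = (325 + 45390) + 324294 = 45715 + 324294 = 370009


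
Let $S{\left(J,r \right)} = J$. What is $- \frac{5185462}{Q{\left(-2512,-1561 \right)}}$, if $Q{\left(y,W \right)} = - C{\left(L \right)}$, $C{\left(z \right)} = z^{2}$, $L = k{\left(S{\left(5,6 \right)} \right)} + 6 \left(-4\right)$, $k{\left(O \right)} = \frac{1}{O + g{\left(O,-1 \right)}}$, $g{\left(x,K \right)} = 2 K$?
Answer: $\frac{46669158}{5041} \approx 9257.9$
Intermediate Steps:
$k{\left(O \right)} = \frac{1}{-2 + O}$ ($k{\left(O \right)} = \frac{1}{O + 2 \left(-1\right)} = \frac{1}{O - 2} = \frac{1}{-2 + O}$)
$L = - \frac{71}{3}$ ($L = \frac{1}{-2 + 5} + 6 \left(-4\right) = \frac{1}{3} - 24 = - \frac{71}{3} \approx -23.667$)
$Q{\left(y,W \right)} = - \frac{5041}{9}$ ($Q{\left(y,W \right)} = - \left(- \frac{71}{3}\right)^{2} = \left(-1\right) \frac{5041}{9} = - \frac{5041}{9}$)
$- \frac{5185462}{Q{\left(-2512,-1561 \right)}} = - \frac{5185462}{- \frac{5041}{9}} = \left(-5185462\right) \left(- \frac{9}{5041}\right) = \frac{46669158}{5041}$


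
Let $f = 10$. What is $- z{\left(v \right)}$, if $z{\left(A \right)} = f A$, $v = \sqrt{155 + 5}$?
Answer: $- 40 \sqrt{10} \approx -126.49$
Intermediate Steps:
$v = 4 \sqrt{10}$ ($v = \sqrt{160} = 4 \sqrt{10} \approx 12.649$)
$z{\left(A \right)} = 10 A$
$- z{\left(v \right)} = - 10 \cdot 4 \sqrt{10} = - 40 \sqrt{10}$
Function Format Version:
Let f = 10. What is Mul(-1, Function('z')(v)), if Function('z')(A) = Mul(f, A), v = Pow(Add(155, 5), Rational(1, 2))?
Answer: Mul(-40, Pow(10, Rational(1, 2))) ≈ -126.49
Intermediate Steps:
v = Mul(4, Pow(10, Rational(1, 2))) (v = Pow(160, Rational(1, 2)) = Mul(4, Pow(10, Rational(1, 2))) ≈ 12.649)
Function('z')(A) = Mul(10, A)
Mul(-1, Function('z')(v)) = Mul(-1, Mul(10, Mul(4, Pow(10, Rational(1, 2))))) = Mul(-1, Mul(40, Pow(10, Rational(1, 2)))) = Mul(-40, Pow(10, Rational(1, 2)))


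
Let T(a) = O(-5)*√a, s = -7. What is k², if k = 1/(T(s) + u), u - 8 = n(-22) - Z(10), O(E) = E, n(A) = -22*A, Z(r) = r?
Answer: I/(4820*√7 + 232149*I) ≈ 4.2946e-6 + 2.3591e-7*I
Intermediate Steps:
T(a) = -5*√a
u = 482 (u = 8 + (-22*(-22) - 1*10) = 8 + (484 - 10) = 8 + 474 = 482)
k = 1/(482 - 5*I*√7) (k = 1/(-5*I*√7 + 482) = 1/(482 - 5*I*√7) ≈ 0.0020731 + 5.69e-5*I)
k² = (482/232499 + 5*I*√7/232499)²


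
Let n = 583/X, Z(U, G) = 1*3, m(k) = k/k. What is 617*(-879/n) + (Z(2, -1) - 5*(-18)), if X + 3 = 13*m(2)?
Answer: -5369211/583 ≈ -9209.6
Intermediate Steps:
m(k) = 1
X = 10 (X = -3 + 13*1 = -3 + 13 = 10)
Z(U, G) = 3
n = 583/10 ≈ 58.300
617*(-879/n) + (Z(2, -1) - 5*(-18)) = 617*(-879/583/10) + (3 - 5*(-18)) = 617*(-879*10/583) + (3 + 90) = 617*(-8790/583) + 93 = -5423430/583 + 93 = -5369211/583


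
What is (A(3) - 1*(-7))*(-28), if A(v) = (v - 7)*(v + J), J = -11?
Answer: -1092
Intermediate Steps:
A(v) = (-11 + v)*(-7 + v) (A(v) = (v - 7)*(v - 11) = (-7 + v)*(-11 + v) = (-11 + v)*(-7 + v))
(A(3) - 1*(-7))*(-28) = ((77 + 3**2 - 18*3) - 1*(-7))*(-28) = ((77 + 9 - 54) + 7)*(-28) = (32 + 7)*(-28) = 39*(-28) = -1092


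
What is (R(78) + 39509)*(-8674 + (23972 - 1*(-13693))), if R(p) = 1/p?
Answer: 89341651673/78 ≈ 1.1454e+9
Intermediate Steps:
(R(78) + 39509)*(-8674 + (23972 - 1*(-13693))) = (1/78 + 39509)*(-8674 + (23972 - 1*(-13693))) = (1/78 + 39509)*(-8674 + (23972 + 13693)) = 3081703*(-8674 + 37665)/78 = (3081703/78)*28991 = 89341651673/78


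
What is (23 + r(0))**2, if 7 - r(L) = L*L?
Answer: 900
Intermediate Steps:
r(L) = 7 - L**2 (r(L) = 7 - L*L = 7 - L**2)
(23 + r(0))**2 = (23 + (7 - 1*0**2))**2 = (23 + (7 - 1*0))**2 = (23 + (7 + 0))**2 = (23 + 7)**2 = 30**2 = 900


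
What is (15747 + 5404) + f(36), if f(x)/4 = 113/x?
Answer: 190472/9 ≈ 21164.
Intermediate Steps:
f(x) = 452/x (f(x) = 4*(113/x) = 452/x)
(15747 + 5404) + f(36) = (15747 + 5404) + 452/36 = 21151 + 452*(1/36) = 21151 + 113/9 = 190472/9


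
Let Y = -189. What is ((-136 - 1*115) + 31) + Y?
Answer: -409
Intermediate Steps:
((-136 - 1*115) + 31) + Y = ((-136 - 1*115) + 31) - 189 = ((-136 - 115) + 31) - 189 = (-251 + 31) - 189 = -220 - 189 = -409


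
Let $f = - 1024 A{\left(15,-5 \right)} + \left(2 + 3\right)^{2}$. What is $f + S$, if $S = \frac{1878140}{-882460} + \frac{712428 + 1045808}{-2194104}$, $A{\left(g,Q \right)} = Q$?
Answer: $\frac{124451537238371}{24202612698} \approx 5142.1$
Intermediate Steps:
$S = - \frac{70905092839}{24202612698}$ ($S = 1878140 \left(- \frac{1}{882460}\right) + 1758236 \left(- \frac{1}{2194104}\right) = - \frac{93907}{44123} - \frac{439559}{548526} = - \frac{70905092839}{24202612698} \approx -2.9296$)
$f = 5145$ ($f = \left(-1024\right) \left(-5\right) + \left(2 + 3\right)^{2} = 5120 + 5^{2} = 5120 + 25 = 5145$)
$f + S = 5145 - \frac{70905092839}{24202612698} = \frac{124451537238371}{24202612698}$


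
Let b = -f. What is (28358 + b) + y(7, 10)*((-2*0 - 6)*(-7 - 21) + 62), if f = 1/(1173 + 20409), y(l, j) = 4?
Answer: 631877795/21582 ≈ 29278.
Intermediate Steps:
f = 1/21582 ≈ 4.6335e-5
b = -1/21582 (b = -1*1/21582 = -1/21582 ≈ -4.6335e-5)
(28358 + b) + y(7, 10)*((-2*0 - 6)*(-7 - 21) + 62) = (28358 - 1/21582) + 4*((-2*0 - 6)*(-7 - 21) + 62) = 612022355/21582 + 4*((0 - 6)*(-28) + 62) = 612022355/21582 + 4*(-6*(-28) + 62) = 612022355/21582 + 4*(168 + 62) = 612022355/21582 + 4*230 = 612022355/21582 + 920 = 631877795/21582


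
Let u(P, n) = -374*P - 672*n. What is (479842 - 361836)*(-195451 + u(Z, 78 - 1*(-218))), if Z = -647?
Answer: -17982344310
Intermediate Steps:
u(P, n) = -672*n - 374*P
(479842 - 361836)*(-195451 + u(Z, 78 - 1*(-218))) = (479842 - 361836)*(-195451 + (-672*(78 - 1*(-218)) - 374*(-647))) = 118006*(-195451 + (-672*(78 + 218) + 241978)) = 118006*(-195451 + (-672*296 + 241978)) = 118006*(-195451 + (-198912 + 241978)) = 118006*(-195451 + 43066) = 118006*(-152385) = -17982344310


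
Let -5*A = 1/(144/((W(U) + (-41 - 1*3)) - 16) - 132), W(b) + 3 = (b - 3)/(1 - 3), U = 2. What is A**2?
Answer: 625/281836944 ≈ 2.2176e-6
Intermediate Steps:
W(b) = -3/2 - b/2 (W(b) = -3 + (b - 3)/(1 - 3) = -3 + (-3 + b)/(-2) = -3 + (-3 + b)*(-1/2) = -3 + (3/2 - b/2) = -3/2 - b/2)
A = 25/16788 (A = -1/(5*(144/(((-3/2 - 1/2*2) + (-41 - 1*3)) - 16) - 132)) = -1/(5*(144/(((-3/2 - 1) + (-41 - 3)) - 16) - 132)) = -1/(5*(144/((-5/2 - 44) - 16) - 132)) = -1/(5*(144/(-93/2 - 16) - 132)) = -1/(5*(144/(-125/2) - 132)) = -1/(5*(144*(-2/125) - 132)) = -1/(5*(-288/125 - 132)) = -1/(5*(-16788/125)) = -1/5*(-125/16788) = 25/16788 ≈ 0.0014892)
A**2 = (25/16788)**2 = 625/281836944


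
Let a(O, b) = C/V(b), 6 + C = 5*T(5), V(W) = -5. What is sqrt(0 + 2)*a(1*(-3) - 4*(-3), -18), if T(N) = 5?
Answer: -19*sqrt(2)/5 ≈ -5.3740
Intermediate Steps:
C = 19 (C = -6 + 5*5 = -6 + 25 = 19)
a(O, b) = -19/5 (a(O, b) = 19/(-5) = 19*(-1/5) = -19/5)
sqrt(0 + 2)*a(1*(-3) - 4*(-3), -18) = sqrt(0 + 2)*(-19/5) = sqrt(2)*(-19/5) = -19*sqrt(2)/5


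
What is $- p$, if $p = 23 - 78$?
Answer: $55$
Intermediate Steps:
$p = -55$ ($p = 23 - 78 = -55$)
$- p = \left(-1\right) \left(-55\right) = 55$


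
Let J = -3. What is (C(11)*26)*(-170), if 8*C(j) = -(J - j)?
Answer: -7735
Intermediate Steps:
C(j) = 3/8 + j/8 (C(j) = (-(-3 - j))/8 = (3 + j)/8 = 3/8 + j/8)
(C(11)*26)*(-170) = ((3/8 + (1/8)*11)*26)*(-170) = ((3/8 + 11/8)*26)*(-170) = ((7/4)*26)*(-170) = (91/2)*(-170) = -7735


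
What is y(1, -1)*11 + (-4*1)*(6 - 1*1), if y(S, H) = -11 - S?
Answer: -152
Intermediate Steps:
y(1, -1)*11 + (-4*1)*(6 - 1*1) = (-11 - 1*1)*11 + (-4*1)*(6 - 1*1) = (-11 - 1)*11 - 4*(6 - 1) = -12*11 - 4*5 = -132 - 20 = -152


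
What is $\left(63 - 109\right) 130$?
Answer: $-5980$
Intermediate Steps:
$\left(63 - 109\right) 130 = \left(-46\right) 130 = -5980$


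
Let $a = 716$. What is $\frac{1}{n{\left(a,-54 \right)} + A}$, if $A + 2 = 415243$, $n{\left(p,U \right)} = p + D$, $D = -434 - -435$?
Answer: $\frac{1}{415958} \approx 2.4041 \cdot 10^{-6}$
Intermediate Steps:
$D = 1$ ($D = -434 + 435 = 1$)
$n{\left(p,U \right)} = 1 + p$ ($n{\left(p,U \right)} = p + 1 = 1 + p$)
$A = 415241$ ($A = -2 + 415243 = 415241$)
$\frac{1}{n{\left(a,-54 \right)} + A} = \frac{1}{\left(1 + 716\right) + 415241} = \frac{1}{717 + 415241} = \frac{1}{415958}$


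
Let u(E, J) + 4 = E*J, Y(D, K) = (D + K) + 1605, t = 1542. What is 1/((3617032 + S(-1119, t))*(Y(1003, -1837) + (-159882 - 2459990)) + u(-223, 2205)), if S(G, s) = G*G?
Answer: -1/12752908747212 ≈ -7.8414e-14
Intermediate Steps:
S(G, s) = G**2
Y(D, K) = 1605 + D + K
u(E, J) = -4 + E*J
1/((3617032 + S(-1119, t))*(Y(1003, -1837) + (-159882 - 2459990)) + u(-223, 2205)) = 1/((3617032 + (-1119)**2)*((1605 + 1003 - 1837) + (-159882 - 2459990)) + (-4 - 223*2205)) = 1/((3617032 + 1252161)*(771 - 2619872) + (-4 - 491715)) = 1/(4869193*(-2619101) - 491719) = 1/(-12752908255493 - 491719) = 1/(-12752908747212) = -1/12752908747212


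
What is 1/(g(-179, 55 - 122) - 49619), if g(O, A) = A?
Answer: -1/49686 ≈ -2.0126e-5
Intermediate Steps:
1/(g(-179, 55 - 122) - 49619) = 1/((55 - 122) - 49619) = 1/(-67 - 49619) = 1/(-49686) = -1/49686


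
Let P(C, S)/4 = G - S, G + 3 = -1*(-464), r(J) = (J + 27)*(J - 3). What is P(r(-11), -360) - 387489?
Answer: -384205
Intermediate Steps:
r(J) = (-3 + J)*(27 + J) (r(J) = (27 + J)*(-3 + J) = (-3 + J)*(27 + J))
G = 461 (G = -3 - 1*(-464) = -3 + 464 = 461)
P(C, S) = 1844 - 4*S (P(C, S) = 4*(461 - S) = 1844 - 4*S)
P(r(-11), -360) - 387489 = (1844 - 4*(-360)) - 387489 = (1844 + 1440) - 387489 = 3284 - 387489 = -384205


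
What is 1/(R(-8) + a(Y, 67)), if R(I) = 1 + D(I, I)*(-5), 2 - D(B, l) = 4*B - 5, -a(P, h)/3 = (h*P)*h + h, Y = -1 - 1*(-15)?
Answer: -1/188933 ≈ -5.2929e-6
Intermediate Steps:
Y = 14 (Y = -1 + 15 = 14)
a(P, h) = -3*h - 3*P*h² (a(P, h) = -3*((h*P)*h + h) = -3*((P*h)*h + h) = -3*(P*h² + h) = -3*(h + P*h²) = -3*h - 3*P*h²)
D(B, l) = 7 - 4*B (D(B, l) = 2 - (4*B - 5) = 2 - (-5 + 4*B) = 2 + (5 - 4*B) = 7 - 4*B)
R(I) = -34 + 20*I (R(I) = 1 + (7 - 4*I)*(-5) = 1 + (-35 + 20*I) = -34 + 20*I)
1/(R(-8) + a(Y, 67)) = 1/((-34 + 20*(-8)) - 3*67*(1 + 14*67)) = 1/((-34 - 160) - 3*67*(1 + 938)) = 1/(-194 - 3*67*939) = 1/(-194 - 188739) = 1/(-188933) = -1/188933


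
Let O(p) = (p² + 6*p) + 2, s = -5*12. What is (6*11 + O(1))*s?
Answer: -4500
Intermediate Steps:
s = -60
O(p) = 2 + p² + 6*p
(6*11 + O(1))*s = (6*11 + (2 + 1² + 6*1))*(-60) = (66 + (2 + 1 + 6))*(-60) = (66 + 9)*(-60) = 75*(-60) = -4500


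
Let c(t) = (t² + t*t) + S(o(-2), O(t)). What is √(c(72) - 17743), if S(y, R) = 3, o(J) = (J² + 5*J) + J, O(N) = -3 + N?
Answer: 2*I*√1843 ≈ 85.86*I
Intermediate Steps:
o(J) = J² + 6*J
c(t) = 3 + 2*t² (c(t) = (t² + t*t) + 3 = (t² + t²) + 3 = 2*t² + 3 = 3 + 2*t²)
√(c(72) - 17743) = √((3 + 2*72²) - 17743) = √((3 + 2*5184) - 17743) = √((3 + 10368) - 17743) = √(10371 - 17743) = √(-7372) = 2*I*√1843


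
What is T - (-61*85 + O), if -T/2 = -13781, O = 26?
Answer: 32721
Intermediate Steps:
T = 27562 (T = -2*(-13781) = 27562)
T - (-61*85 + O) = 27562 - (-61*85 + 26) = 27562 - (-5185 + 26) = 27562 - 1*(-5159) = 27562 + 5159 = 32721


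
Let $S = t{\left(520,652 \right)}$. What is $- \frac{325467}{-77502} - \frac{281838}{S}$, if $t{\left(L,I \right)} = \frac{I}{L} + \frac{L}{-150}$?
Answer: $\frac{2839684753887}{22294742} \approx 1.2737 \cdot 10^{5}$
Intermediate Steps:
$t{\left(L,I \right)} = - \frac{L}{150} + \frac{I}{L}$ ($t{\left(L,I \right)} = \frac{I}{L} + L \left(- \frac{1}{150}\right) = \frac{I}{L} - \frac{L}{150} = - \frac{L}{150} + \frac{I}{L}$)
$S = - \frac{863}{390}$ ($S = \left(- \frac{1}{150}\right) 520 + \frac{652}{520} = - \frac{52}{15} + 652 \cdot \frac{1}{520} = - \frac{52}{15} + \frac{163}{130} = - \frac{863}{390} \approx -2.2128$)
$- \frac{325467}{-77502} - \frac{281838}{S} = - \frac{325467}{-77502} - \frac{281838}{- \frac{863}{390}} = \left(-325467\right) \left(- \frac{1}{77502}\right) - - \frac{109916820}{863} = \frac{108489}{25834} + \frac{109916820}{863} = \frac{2839684753887}{22294742}$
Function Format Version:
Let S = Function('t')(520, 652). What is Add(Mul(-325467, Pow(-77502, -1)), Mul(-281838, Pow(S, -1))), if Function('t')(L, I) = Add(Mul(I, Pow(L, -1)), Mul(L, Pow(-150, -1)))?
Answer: Rational(2839684753887, 22294742) ≈ 1.2737e+5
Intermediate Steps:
Function('t')(L, I) = Add(Mul(Rational(-1, 150), L), Mul(I, Pow(L, -1))) (Function('t')(L, I) = Add(Mul(I, Pow(L, -1)), Mul(L, Rational(-1, 150))) = Add(Mul(I, Pow(L, -1)), Mul(Rational(-1, 150), L)) = Add(Mul(Rational(-1, 150), L), Mul(I, Pow(L, -1))))
S = Rational(-863, 390) (S = Add(Mul(Rational(-1, 150), 520), Mul(652, Pow(520, -1))) = Add(Rational(-52, 15), Mul(652, Rational(1, 520))) = Add(Rational(-52, 15), Rational(163, 130)) = Rational(-863, 390) ≈ -2.2128)
Add(Mul(-325467, Pow(-77502, -1)), Mul(-281838, Pow(S, -1))) = Add(Mul(-325467, Pow(-77502, -1)), Mul(-281838, Pow(Rational(-863, 390), -1))) = Add(Mul(-325467, Rational(-1, 77502)), Mul(-281838, Rational(-390, 863))) = Add(Rational(108489, 25834), Rational(109916820, 863)) = Rational(2839684753887, 22294742)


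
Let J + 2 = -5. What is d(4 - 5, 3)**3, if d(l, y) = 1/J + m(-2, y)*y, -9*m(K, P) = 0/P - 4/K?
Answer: -4913/9261 ≈ -0.53050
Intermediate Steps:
J = -7 (J = -2 - 5 = -7)
m(K, P) = 4/(9*K) (m(K, P) = -(0/P - 4/K)/9 = -(0 - 4/K)/9 = -(-4)/(9*K) = 4/(9*K))
d(l, y) = -1/7 - 2*y/9 (d(l, y) = 1/(-7) + ((4/9)/(-2))*y = 1*(-1/7) + ((4/9)*(-1/2))*y = -1/7 - 2*y/9)
d(4 - 5, 3)**3 = (-1/7 - 2/9*3)**3 = (-1/7 - 2/3)**3 = (-17/21)**3 = -4913/9261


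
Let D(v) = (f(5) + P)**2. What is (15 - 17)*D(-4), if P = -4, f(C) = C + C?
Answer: -72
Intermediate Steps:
f(C) = 2*C
D(v) = 36 (D(v) = (2*5 - 4)**2 = (10 - 4)**2 = 6**2 = 36)
(15 - 17)*D(-4) = (15 - 17)*36 = -2*36 = -72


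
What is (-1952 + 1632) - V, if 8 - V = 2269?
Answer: 1941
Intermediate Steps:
V = -2261 (V = 8 - 1*2269 = 8 - 2269 = -2261)
(-1952 + 1632) - V = (-1952 + 1632) - 1*(-2261) = -320 + 2261 = 1941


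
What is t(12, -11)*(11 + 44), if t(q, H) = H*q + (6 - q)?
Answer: -7590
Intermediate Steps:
t(q, H) = 6 - q + H*q
t(12, -11)*(11 + 44) = (6 - 1*12 - 11*12)*(11 + 44) = (6 - 12 - 132)*55 = -138*55 = -7590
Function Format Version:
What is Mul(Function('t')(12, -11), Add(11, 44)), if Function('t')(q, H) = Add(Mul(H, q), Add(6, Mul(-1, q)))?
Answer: -7590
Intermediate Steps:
Function('t')(q, H) = Add(6, Mul(-1, q), Mul(H, q))
Mul(Function('t')(12, -11), Add(11, 44)) = Mul(Add(6, Mul(-1, 12), Mul(-11, 12)), Add(11, 44)) = Mul(Add(6, -12, -132), 55) = Mul(-138, 55) = -7590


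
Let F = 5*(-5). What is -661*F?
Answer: 16525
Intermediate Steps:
F = -25
-661*F = -661*(-25) = 16525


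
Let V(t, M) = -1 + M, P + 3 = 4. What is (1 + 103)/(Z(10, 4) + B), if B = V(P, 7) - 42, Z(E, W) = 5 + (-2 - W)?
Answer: -104/37 ≈ -2.8108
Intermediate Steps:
P = 1 (P = -3 + 4 = 1)
Z(E, W) = 3 - W
B = -36 (B = (-1 + 7) - 42 = 6 - 42 = -36)
(1 + 103)/(Z(10, 4) + B) = (1 + 103)/((3 - 1*4) - 36) = 104/((3 - 4) - 36) = 104/(-1 - 36) = 104/(-37) = 104*(-1/37) = -104/37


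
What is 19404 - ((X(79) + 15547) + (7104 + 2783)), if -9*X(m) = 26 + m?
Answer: -18055/3 ≈ -6018.3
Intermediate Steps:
X(m) = -26/9 - m/9 (X(m) = -(26 + m)/9 = -26/9 - m/9)
19404 - ((X(79) + 15547) + (7104 + 2783)) = 19404 - (((-26/9 - ⅑*79) + 15547) + (7104 + 2783)) = 19404 - (((-26/9 - 79/9) + 15547) + 9887) = 19404 - ((-35/3 + 15547) + 9887) = 19404 - (46606/3 + 9887) = 19404 - 1*76267/3 = 19404 - 76267/3 = -18055/3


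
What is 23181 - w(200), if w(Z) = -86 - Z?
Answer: 23467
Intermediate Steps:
23181 - w(200) = 23181 - (-86 - 1*200) = 23181 - (-86 - 200) = 23181 - 1*(-286) = 23181 + 286 = 23467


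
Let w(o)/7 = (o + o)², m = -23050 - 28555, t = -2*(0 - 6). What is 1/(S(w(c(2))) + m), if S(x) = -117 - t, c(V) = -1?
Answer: -1/51734 ≈ -1.9330e-5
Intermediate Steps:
t = 12 (t = -2*(-6) = 12)
m = -51605
w(o) = 28*o² (w(o) = 7*(o + o)² = 7*(2*o)² = 7*(4*o²) = 28*o²)
S(x) = -129 (S(x) = -117 - 1*12 = -117 - 12 = -129)
1/(S(w(c(2))) + m) = 1/(-129 - 51605) = 1/(-51734) = -1/51734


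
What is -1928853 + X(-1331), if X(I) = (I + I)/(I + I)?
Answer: -1928852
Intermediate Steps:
X(I) = 1 (X(I) = (2*I)/((2*I)) = (2*I)*(1/(2*I)) = 1)
-1928853 + X(-1331) = -1928853 + 1 = -1928852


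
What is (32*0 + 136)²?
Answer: 18496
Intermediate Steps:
(32*0 + 136)² = (0 + 136)² = 136² = 18496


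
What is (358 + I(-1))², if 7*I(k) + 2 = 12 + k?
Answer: 6325225/49 ≈ 1.2909e+5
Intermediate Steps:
I(k) = 10/7 + k/7 (I(k) = -2/7 + (12 + k)/7 = -2/7 + (12/7 + k/7) = 10/7 + k/7)
(358 + I(-1))² = (358 + (10/7 + (⅐)*(-1)))² = (358 + (10/7 - ⅐))² = (358 + 9/7)² = (2515/7)² = 6325225/49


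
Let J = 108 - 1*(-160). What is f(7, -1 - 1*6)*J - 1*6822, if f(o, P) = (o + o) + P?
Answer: -4946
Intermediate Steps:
f(o, P) = P + 2*o (f(o, P) = 2*o + P = P + 2*o)
J = 268 (J = 108 + 160 = 268)
f(7, -1 - 1*6)*J - 1*6822 = ((-1 - 1*6) + 2*7)*268 - 1*6822 = ((-1 - 6) + 14)*268 - 6822 = (-7 + 14)*268 - 6822 = 7*268 - 6822 = 1876 - 6822 = -4946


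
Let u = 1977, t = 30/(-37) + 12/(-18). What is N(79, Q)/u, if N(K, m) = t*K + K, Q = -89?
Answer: -4187/219447 ≈ -0.019080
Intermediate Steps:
t = -164/111 (t = 30*(-1/37) + 12*(-1/18) = -30/37 - 2/3 = -164/111 ≈ -1.4775)
N(K, m) = -53*K/111 (N(K, m) = -164*K/111 + K = -53*K/111)
N(79, Q)/u = -53/111*79/1977 = -4187/111*1/1977 = -4187/219447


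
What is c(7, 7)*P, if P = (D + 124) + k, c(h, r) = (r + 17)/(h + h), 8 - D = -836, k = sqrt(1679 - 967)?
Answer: 11616/7 + 24*sqrt(178)/7 ≈ 1705.2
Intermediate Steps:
k = 2*sqrt(178) (k = sqrt(712) = 2*sqrt(178) ≈ 26.683)
D = 844 (D = 8 - 1*(-836) = 8 + 836 = 844)
c(h, r) = (17 + r)/(2*h) (c(h, r) = (17 + r)/((2*h)) = (17 + r)*(1/(2*h)) = (17 + r)/(2*h))
P = 968 + 2*sqrt(178) (P = (844 + 124) + 2*sqrt(178) = 968 + 2*sqrt(178) ≈ 994.68)
c(7, 7)*P = ((1/2)*(17 + 7)/7)*(968 + 2*sqrt(178)) = ((1/2)*(1/7)*24)*(968 + 2*sqrt(178)) = 12*(968 + 2*sqrt(178))/7 = 11616/7 + 24*sqrt(178)/7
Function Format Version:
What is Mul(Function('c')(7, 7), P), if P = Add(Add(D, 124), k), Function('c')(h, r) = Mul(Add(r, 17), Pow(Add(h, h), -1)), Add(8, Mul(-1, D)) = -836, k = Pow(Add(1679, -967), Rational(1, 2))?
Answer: Add(Rational(11616, 7), Mul(Rational(24, 7), Pow(178, Rational(1, 2)))) ≈ 1705.2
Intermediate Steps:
k = Mul(2, Pow(178, Rational(1, 2))) (k = Pow(712, Rational(1, 2)) = Mul(2, Pow(178, Rational(1, 2))) ≈ 26.683)
D = 844 (D = Add(8, Mul(-1, -836)) = Add(8, 836) = 844)
Function('c')(h, r) = Mul(Rational(1, 2), Pow(h, -1), Add(17, r)) (Function('c')(h, r) = Mul(Add(17, r), Pow(Mul(2, h), -1)) = Mul(Add(17, r), Mul(Rational(1, 2), Pow(h, -1))) = Mul(Rational(1, 2), Pow(h, -1), Add(17, r)))
P = Add(968, Mul(2, Pow(178, Rational(1, 2)))) (P = Add(Add(844, 124), Mul(2, Pow(178, Rational(1, 2)))) = Add(968, Mul(2, Pow(178, Rational(1, 2)))) ≈ 994.68)
Mul(Function('c')(7, 7), P) = Mul(Mul(Rational(1, 2), Pow(7, -1), Add(17, 7)), Add(968, Mul(2, Pow(178, Rational(1, 2))))) = Mul(Mul(Rational(1, 2), Rational(1, 7), 24), Add(968, Mul(2, Pow(178, Rational(1, 2))))) = Mul(Rational(12, 7), Add(968, Mul(2, Pow(178, Rational(1, 2))))) = Add(Rational(11616, 7), Mul(Rational(24, 7), Pow(178, Rational(1, 2))))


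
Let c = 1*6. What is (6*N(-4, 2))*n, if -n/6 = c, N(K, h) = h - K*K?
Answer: 3024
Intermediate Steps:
N(K, h) = h - K²
c = 6
n = -36 (n = -6*6 = -36)
(6*N(-4, 2))*n = (6*(2 - 1*(-4)²))*(-36) = (6*(2 - 1*16))*(-36) = (6*(2 - 16))*(-36) = (6*(-14))*(-36) = -84*(-36) = 3024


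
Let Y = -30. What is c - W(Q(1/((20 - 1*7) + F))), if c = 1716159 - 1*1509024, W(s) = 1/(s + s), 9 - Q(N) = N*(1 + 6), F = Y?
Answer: 66283183/320 ≈ 2.0714e+5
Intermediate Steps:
F = -30
Q(N) = 9 - 7*N (Q(N) = 9 - N*(1 + 6) = 9 - N*7 = 9 - 7*N)
W(s) = 1/(2*s)
c = 207135 (c = 1716159 - 1509024 = 207135)
c - W(Q(1/((20 - 1*7) + F))) = 207135 - 1/(2*(9 - 7/((20 - 1*7) - 30))) = 207135 - 1/(2*(9 - 7/((20 - 7) - 30))) = 207135 - 1/(2*(9 - 7/(13 - 30))) = 207135 - 1/(2*(9 - 7/(-17))) = 207135 - 1/(2*(9 - 7*(-1/17))) = 207135 - 1/(2*(9 + 7/17)) = 207135 - 1/(2*160/17) = 207135 - 17/(2*160) = 207135 - 1*17/320 = 207135 - 17/320 = 66283183/320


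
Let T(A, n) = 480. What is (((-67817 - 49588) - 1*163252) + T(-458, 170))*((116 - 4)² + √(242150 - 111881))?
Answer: -3514540288 - 280177*√130269 ≈ -3.6157e+9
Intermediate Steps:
(((-67817 - 49588) - 1*163252) + T(-458, 170))*((116 - 4)² + √(242150 - 111881)) = (((-67817 - 49588) - 1*163252) + 480)*((116 - 4)² + √(242150 - 111881)) = ((-117405 - 163252) + 480)*(112² + √130269) = (-280657 + 480)*(12544 + √130269) = -280177*(12544 + √130269) = -3514540288 - 280177*√130269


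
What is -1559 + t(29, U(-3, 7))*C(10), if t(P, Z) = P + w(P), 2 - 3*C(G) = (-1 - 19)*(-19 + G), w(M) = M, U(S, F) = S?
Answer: -15001/3 ≈ -5000.3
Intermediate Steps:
C(G) = -126 + 20*G/3 (C(G) = ⅔ - (-1 - 19)*(-19 + G)/3 = ⅔ - (-20)*(-19 + G)/3 = ⅔ - (380 - 20*G)/3 = ⅔ + (-380/3 + 20*G/3) = -126 + 20*G/3)
t(P, Z) = 2*P (t(P, Z) = P + P = 2*P)
-1559 + t(29, U(-3, 7))*C(10) = -1559 + (2*29)*(-126 + (20/3)*10) = -1559 + 58*(-126 + 200/3) = -1559 + 58*(-178/3) = -1559 - 10324/3 = -15001/3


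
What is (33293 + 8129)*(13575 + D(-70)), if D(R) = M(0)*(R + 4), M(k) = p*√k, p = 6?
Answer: 562303650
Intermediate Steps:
M(k) = 6*√k
D(R) = 0 (D(R) = (6*√0)*(R + 4) = (6*0)*(4 + R) = 0*(4 + R) = 0)
(33293 + 8129)*(13575 + D(-70)) = (33293 + 8129)*(13575 + 0) = 41422*13575 = 562303650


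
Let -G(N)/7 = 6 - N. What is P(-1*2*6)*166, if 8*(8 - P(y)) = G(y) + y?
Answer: 8383/2 ≈ 4191.5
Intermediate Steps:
G(N) = -42 + 7*N (G(N) = -7*(6 - N) = -42 + 7*N)
P(y) = 53/4 - y (P(y) = 8 - ((-42 + 7*y) + y)/8 = 8 - (-42 + 8*y)/8 = 8 + (21/4 - y) = 53/4 - y)
P(-1*2*6)*166 = (53/4 - (-1*2)*6)*166 = (53/4 - (-2)*6)*166 = (53/4 - 1*(-12))*166 = (53/4 + 12)*166 = (101/4)*166 = 8383/2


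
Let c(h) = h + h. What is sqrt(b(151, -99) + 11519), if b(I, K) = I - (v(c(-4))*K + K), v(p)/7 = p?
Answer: 5*sqrt(249) ≈ 78.899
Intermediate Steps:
c(h) = 2*h
v(p) = 7*p
b(I, K) = I + 55*K (b(I, K) = I - ((7*(2*(-4)))*K + K) = I - ((7*(-8))*K + K) = I - (-56*K + K) = I - (-55)*K = I + 55*K)
sqrt(b(151, -99) + 11519) = sqrt((151 + 55*(-99)) + 11519) = sqrt((151 - 5445) + 11519) = sqrt(-5294 + 11519) = sqrt(6225) = 5*sqrt(249)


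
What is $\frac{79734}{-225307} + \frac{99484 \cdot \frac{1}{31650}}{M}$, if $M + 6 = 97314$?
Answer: $- \frac{3610914929959}{10204413133050} \approx -0.35386$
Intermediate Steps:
$M = 97308$ ($M = -6 + 97314 = 97308$)
$\frac{79734}{-225307} + \frac{99484 \cdot \frac{1}{31650}}{M} = \frac{79734}{-225307} + \frac{99484 \cdot \frac{1}{31650}}{97308} = 79734 \left(- \frac{1}{225307}\right) + 99484 \cdot \frac{1}{31650} \cdot \frac{1}{97308} = - \frac{79734}{225307} + \frac{49742}{15825} \cdot \frac{1}{97308} = - \frac{79734}{225307} + \frac{1463}{45291150} = - \frac{3610914929959}{10204413133050}$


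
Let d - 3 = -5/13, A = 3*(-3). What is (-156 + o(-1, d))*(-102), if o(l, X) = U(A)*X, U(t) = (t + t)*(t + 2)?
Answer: -230112/13 ≈ -17701.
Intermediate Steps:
A = -9
U(t) = 2*t*(2 + t) (U(t) = (2*t)*(2 + t) = 2*t*(2 + t))
d = 34/13 (d = 3 - 5/13 = 34/13 ≈ 2.6154)
o(l, X) = 126*X (o(l, X) = (2*(-9)*(2 - 9))*X = (2*(-9)*(-7))*X = 126*X)
(-156 + o(-1, d))*(-102) = (-156 + 126*(34/13))*(-102) = (-156 + 4284/13)*(-102) = (2256/13)*(-102) = -230112/13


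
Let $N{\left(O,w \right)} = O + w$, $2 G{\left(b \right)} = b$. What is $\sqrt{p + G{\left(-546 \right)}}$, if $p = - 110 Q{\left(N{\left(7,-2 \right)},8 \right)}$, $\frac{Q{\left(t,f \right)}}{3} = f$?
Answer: $i \sqrt{2913} \approx 53.972 i$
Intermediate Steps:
$G{\left(b \right)} = \frac{b}{2}$
$Q{\left(t,f \right)} = 3 f$
$p = -2640$ ($p = - 110 \cdot 3 \cdot 8 = \left(-110\right) 24 = -2640$)
$\sqrt{p + G{\left(-546 \right)}} = \sqrt{-2640 + \frac{1}{2} \left(-546\right)} = \sqrt{-2640 - 273} = \sqrt{-2913} = i \sqrt{2913}$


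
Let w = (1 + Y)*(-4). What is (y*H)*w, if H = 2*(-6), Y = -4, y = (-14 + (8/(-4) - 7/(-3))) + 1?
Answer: 1824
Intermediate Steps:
y = -38/3 (y = (-14 + (8*(-¼) - 7*(-⅓))) + 1 = (-14 + (-2 + 7/3)) + 1 = (-14 + ⅓) + 1 = -41/3 + 1 = -38/3 ≈ -12.667)
H = -12
w = 12 (w = (1 - 4)*(-4) = -3*(-4) = 12)
(y*H)*w = -38/3*(-12)*12 = 152*12 = 1824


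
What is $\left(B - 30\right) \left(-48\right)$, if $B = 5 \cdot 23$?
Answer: $-4080$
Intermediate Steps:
$B = 115$
$\left(B - 30\right) \left(-48\right) = \left(115 - 30\right) \left(-48\right) = 85 \left(-48\right) = -4080$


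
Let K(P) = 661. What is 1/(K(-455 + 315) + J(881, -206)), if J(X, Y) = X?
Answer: 1/1542 ≈ 0.00064851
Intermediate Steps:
1/(K(-455 + 315) + J(881, -206)) = 1/(661 + 881) = 1/1542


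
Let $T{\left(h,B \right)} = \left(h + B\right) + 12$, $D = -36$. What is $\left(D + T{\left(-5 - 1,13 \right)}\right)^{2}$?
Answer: $289$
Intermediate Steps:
$T{\left(h,B \right)} = 12 + B + h$ ($T{\left(h,B \right)} = \left(B + h\right) + 12 = 12 + B + h$)
$\left(D + T{\left(-5 - 1,13 \right)}\right)^{2} = \left(-36 + \left(12 + 13 - 6\right)\right)^{2} = \left(-36 + 19\right)^{2} = \left(-17\right)^{2} = 289$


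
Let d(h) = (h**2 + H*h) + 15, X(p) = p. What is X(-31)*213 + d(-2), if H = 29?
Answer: -6642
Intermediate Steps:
d(h) = 15 + h**2 + 29*h (d(h) = (h**2 + 29*h) + 15 = 15 + h**2 + 29*h)
X(-31)*213 + d(-2) = -31*213 + (15 + (-2)**2 + 29*(-2)) = -6603 + (15 + 4 - 58) = -6603 - 39 = -6642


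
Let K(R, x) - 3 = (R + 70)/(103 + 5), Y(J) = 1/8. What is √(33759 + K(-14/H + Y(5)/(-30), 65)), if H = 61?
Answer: √16281752419795/21960 ≈ 183.75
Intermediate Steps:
Y(J) = ⅛
K(R, x) = 197/54 + R/108 (K(R, x) = 3 + (R + 70)/(103 + 5) = 3 + (70 + R)/108 = 3 + (70 + R)*(1/108) = 3 + (35/54 + R/108) = 197/54 + R/108)
√(33759 + K(-14/H + Y(5)/(-30), 65)) = √(33759 + (197/54 + (-14/61 + (⅛)/(-30))/108)) = √(33759 + (197/54 + (-14*1/61 + (⅛)*(-1/30))/108)) = √(33759 + (197/54 + (-14/61 - 1/240)/108)) = √(33759 + (197/54 + (1/108)*(-3421/14640))) = √(33759 + (197/54 - 3421/1581120)) = √(33759 + 5764739/1581120) = √(53382794819/1581120) = √16281752419795/21960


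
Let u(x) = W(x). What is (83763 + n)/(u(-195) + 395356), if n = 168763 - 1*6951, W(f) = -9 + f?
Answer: 245575/395152 ≈ 0.62147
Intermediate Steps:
n = 161812 (n = 168763 - 6951 = 161812)
u(x) = -9 + x
(83763 + n)/(u(-195) + 395356) = (83763 + 161812)/((-9 - 195) + 395356) = 245575/(-204 + 395356) = 245575/395152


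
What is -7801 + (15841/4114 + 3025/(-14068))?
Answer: -225639167507/28937876 ≈ -7797.4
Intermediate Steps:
-7801 + (15841/4114 + 3025/(-14068)) = -7801 + (15841*(1/4114) + 3025*(-1/14068)) = -7801 + (15841/4114 - 3025/14068) = -7801 + 105203169/28937876 = -225639167507/28937876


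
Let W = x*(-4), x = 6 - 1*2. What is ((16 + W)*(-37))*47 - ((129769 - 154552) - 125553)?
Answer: 150336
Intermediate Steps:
x = 4 (x = 6 - 2 = 4)
W = -16 (W = 4*(-4) = -16)
((16 + W)*(-37))*47 - ((129769 - 154552) - 125553) = ((16 - 16)*(-37))*47 - ((129769 - 154552) - 125553) = (0*(-37))*47 - (-24783 - 125553) = 0*47 - 1*(-150336) = 0 + 150336 = 150336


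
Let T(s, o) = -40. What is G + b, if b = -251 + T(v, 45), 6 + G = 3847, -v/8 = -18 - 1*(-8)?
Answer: 3550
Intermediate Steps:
v = 80 (v = -8*(-18 - 1*(-8)) = -8*(-18 + 8) = -8*(-10) = 80)
G = 3841 (G = -6 + 3847 = 3841)
b = -291 (b = -251 - 40 = -291)
G + b = 3841 - 291 = 3550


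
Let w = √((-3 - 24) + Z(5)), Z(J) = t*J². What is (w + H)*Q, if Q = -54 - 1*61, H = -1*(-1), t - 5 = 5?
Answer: -115 - 115*√223 ≈ -1832.3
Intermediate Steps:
t = 10 (t = 5 + 5 = 10)
H = 1
Z(J) = 10*J²
Q = -115 (Q = -54 - 61 = -115)
w = √223 (w = √((-3 - 24) + 10*5²) = √(-27 + 10*25) = √(-27 + 250) = √223 ≈ 14.933)
(w + H)*Q = (√223 + 1)*(-115) = (1 + √223)*(-115) = -115 - 115*√223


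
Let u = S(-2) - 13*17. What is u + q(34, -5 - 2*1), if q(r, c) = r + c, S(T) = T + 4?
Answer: -192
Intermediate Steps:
S(T) = 4 + T
q(r, c) = c + r
u = -219 (u = (4 - 2) - 13*17 = 2 - 221 = -219)
u + q(34, -5 - 2*1) = -219 + ((-5 - 2*1) + 34) = -219 + ((-5 - 2) + 34) = -219 + (-7 + 34) = -219 + 27 = -192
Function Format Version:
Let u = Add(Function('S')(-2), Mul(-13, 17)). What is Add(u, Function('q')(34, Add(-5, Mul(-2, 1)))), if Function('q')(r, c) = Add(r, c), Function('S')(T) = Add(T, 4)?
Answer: -192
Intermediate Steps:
Function('S')(T) = Add(4, T)
Function('q')(r, c) = Add(c, r)
u = -219 (u = Add(Add(4, -2), Mul(-13, 17)) = Add(2, -221) = -219)
Add(u, Function('q')(34, Add(-5, Mul(-2, 1)))) = Add(-219, Add(Add(-5, Mul(-2, 1)), 34)) = Add(-219, Add(Add(-5, -2), 34)) = Add(-219, Add(-7, 34)) = Add(-219, 27) = -192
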